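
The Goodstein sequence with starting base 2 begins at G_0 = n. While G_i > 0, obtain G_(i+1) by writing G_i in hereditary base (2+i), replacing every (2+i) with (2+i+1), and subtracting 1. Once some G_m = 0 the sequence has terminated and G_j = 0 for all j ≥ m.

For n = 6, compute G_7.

332147

[0] 6 ≡ 2^2 + 2 (base 2). Lift 3: 30. −1: 29.
[1] 29 ≡ 3^3 + 2 (base 3). Lift 4: 258. −1: 257.
[2] 257 ≡ 4^4 + 1 (base 4). Lift 5: 3126. −1: 3125.
[3] 3125 ≡ 5^5 (base 5). Lift 6: 46656. −1: 46655.
[4] 46655 ≡ 5·6^5 + 5·6^4 + 5·6^3 + 5·6^2 + 5·6 + 5 (base 6). Lift 7: 98040. −1: 98039.
[5] 98039 ≡ 5·7^5 + 5·7^4 + 5·7^3 + 5·7^2 + 5·7 + 4 (base 7). Lift 8: 187244. −1: 187243.
[6] 187243 ≡ 5·8^5 + 5·8^4 + 5·8^3 + 5·8^2 + 5·8 + 3 (base 8). Lift 9: 332148. −1: 332147.
[7] 332147 ≡ 5·9^5 + 5·9^4 + 5·9^3 + 5·9^2 + 5·9 + 2 (base 9). Lift 10: 555552. −1: 555551.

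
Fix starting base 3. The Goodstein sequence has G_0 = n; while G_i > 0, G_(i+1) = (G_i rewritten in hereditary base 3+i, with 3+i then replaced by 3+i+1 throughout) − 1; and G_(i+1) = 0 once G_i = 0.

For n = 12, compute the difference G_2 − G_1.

8

[0] 12 ≡ 3^2 + 3 (base 3). Lift 4: 20. −1: 19.
[1] 19 ≡ 4^2 + 3 (base 4). Lift 5: 28. −1: 27.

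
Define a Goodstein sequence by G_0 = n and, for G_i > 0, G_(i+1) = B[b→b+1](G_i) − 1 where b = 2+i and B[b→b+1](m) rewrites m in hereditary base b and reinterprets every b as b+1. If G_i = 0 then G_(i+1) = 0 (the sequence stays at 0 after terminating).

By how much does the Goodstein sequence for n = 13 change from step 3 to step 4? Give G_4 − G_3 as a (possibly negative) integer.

264619

i=0: 13 = 2^(2 + 1) + 2^2 + 1 (b=2); 2→3: 3^(3 + 1) + 3^3 + 1 = 109; 109−1 = 108
i=1: 108 = 3^(3 + 1) + 3^3 (b=3); 3→4: 4^(4 + 1) + 4^4 = 1280; 1280−1 = 1279
i=2: 1279 = 4^(4 + 1) + 3·4^3 + 3·4^2 + 3·4 + 3 (b=4); 4→5: 5^(5 + 1) + 3·5^3 + 3·5^2 + 3·5 + 3 = 16093; 16093−1 = 16092
i=3: 16092 = 5^(5 + 1) + 3·5^3 + 3·5^2 + 3·5 + 2 (b=5); 5→6: 6^(6 + 1) + 3·6^3 + 3·6^2 + 3·6 + 2 = 280712; 280712−1 = 280711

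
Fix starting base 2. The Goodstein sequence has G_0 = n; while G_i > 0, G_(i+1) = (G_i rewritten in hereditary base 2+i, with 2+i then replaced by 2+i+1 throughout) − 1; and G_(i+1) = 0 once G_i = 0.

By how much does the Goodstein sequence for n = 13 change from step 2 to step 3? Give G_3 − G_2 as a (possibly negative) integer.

G_0 = 13. HB_2(13) = 2^(2 + 1) + 2^2 + 1. Bump = 109. G_1 = 108.
G_1 = 108. HB_3(108) = 3^(3 + 1) + 3^3. Bump = 1280. G_2 = 1279.
G_2 = 1279. HB_4(1279) = 4^(4 + 1) + 3·4^3 + 3·4^2 + 3·4 + 3. Bump = 16093. G_3 = 16092.

14813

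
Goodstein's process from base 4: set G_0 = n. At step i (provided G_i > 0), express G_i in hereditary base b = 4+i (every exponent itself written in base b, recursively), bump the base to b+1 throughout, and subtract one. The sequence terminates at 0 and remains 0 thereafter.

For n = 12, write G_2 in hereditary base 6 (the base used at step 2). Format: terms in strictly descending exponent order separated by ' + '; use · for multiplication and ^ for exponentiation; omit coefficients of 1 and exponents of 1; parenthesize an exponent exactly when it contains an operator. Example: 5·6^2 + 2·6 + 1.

2·6 + 3

12 —HB4→ 3·4 —bump→ 3·5 = 15 —(−1)→ 14
14 —HB5→ 2·5 + 4 —bump→ 2·6 + 4 = 16 —(−1)→ 15
15 —HB6→ 2·6 + 3 —bump→ 2·7 + 3 = 17 —(−1)→ 16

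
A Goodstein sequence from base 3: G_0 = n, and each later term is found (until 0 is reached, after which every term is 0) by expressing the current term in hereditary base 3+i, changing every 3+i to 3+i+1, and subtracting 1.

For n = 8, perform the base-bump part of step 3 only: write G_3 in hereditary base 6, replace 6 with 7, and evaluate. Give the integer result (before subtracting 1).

12

8 —HB3→ 2·3 + 2 —bump→ 2·4 + 2 = 10 —(−1)→ 9
9 —HB4→ 2·4 + 1 —bump→ 2·5 + 1 = 11 —(−1)→ 10
10 —HB5→ 2·5 —bump→ 2·6 = 12 —(−1)→ 11
11 —HB6→ 6 + 5 —bump→ 7 + 5 = 12 —(−1)→ 11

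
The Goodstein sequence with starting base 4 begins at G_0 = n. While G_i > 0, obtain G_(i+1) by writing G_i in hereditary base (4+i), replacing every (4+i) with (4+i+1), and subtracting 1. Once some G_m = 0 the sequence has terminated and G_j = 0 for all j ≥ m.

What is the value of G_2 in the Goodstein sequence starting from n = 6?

6

6 —HB4→ 4 + 2 —bump→ 5 + 2 = 7 —(−1)→ 6
6 —HB5→ 5 + 1 —bump→ 6 + 1 = 7 —(−1)→ 6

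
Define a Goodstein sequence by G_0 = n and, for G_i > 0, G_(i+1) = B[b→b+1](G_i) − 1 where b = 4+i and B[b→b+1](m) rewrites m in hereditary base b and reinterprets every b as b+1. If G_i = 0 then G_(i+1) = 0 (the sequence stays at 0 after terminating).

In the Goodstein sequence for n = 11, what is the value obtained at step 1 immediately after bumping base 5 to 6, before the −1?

14

G_0 = 11. HB_4(11) = 2·4 + 3. Bump = 13. G_1 = 12.
G_1 = 12. HB_5(12) = 2·5 + 2. Bump = 14. G_2 = 13.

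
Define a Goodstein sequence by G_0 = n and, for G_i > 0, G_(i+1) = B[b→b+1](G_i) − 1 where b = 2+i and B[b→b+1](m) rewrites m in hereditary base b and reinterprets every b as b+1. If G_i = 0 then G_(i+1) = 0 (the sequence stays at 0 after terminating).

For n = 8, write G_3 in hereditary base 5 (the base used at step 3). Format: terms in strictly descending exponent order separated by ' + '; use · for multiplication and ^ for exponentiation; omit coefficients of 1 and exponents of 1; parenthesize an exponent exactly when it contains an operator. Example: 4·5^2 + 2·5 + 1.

(0) 8|_2 = 2^(2 + 1) ↦ 3^(3 + 1)|_3 = 81 ⇒ 80
(1) 80|_3 = 2·3^3 + 2·3^2 + 2·3 + 2 ↦ 2·4^4 + 2·4^2 + 2·4 + 2|_4 = 554 ⇒ 553
(2) 553|_4 = 2·4^4 + 2·4^2 + 2·4 + 1 ↦ 2·5^5 + 2·5^2 + 2·5 + 1|_5 = 6311 ⇒ 6310
(3) 6310|_5 = 2·5^5 + 2·5^2 + 2·5 ↦ 2·6^6 + 2·6^2 + 2·6|_6 = 93396 ⇒ 93395

2·5^5 + 2·5^2 + 2·5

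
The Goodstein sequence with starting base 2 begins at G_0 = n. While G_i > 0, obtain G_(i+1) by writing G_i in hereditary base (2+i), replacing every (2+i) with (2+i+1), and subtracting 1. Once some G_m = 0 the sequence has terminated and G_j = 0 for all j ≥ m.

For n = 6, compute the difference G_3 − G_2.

2868

(0) 6|_2 = 2^2 + 2 ↦ 3^3 + 3|_3 = 30 ⇒ 29
(1) 29|_3 = 3^3 + 2 ↦ 4^4 + 2|_4 = 258 ⇒ 257
(2) 257|_4 = 4^4 + 1 ↦ 5^5 + 1|_5 = 3126 ⇒ 3125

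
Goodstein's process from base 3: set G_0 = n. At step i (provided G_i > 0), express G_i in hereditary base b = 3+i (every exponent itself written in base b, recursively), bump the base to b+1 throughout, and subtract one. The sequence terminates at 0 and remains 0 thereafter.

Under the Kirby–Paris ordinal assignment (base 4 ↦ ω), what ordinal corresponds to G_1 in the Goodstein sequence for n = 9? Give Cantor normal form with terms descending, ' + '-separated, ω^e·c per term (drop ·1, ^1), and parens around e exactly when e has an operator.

ω·3 + 3

i=0: 9 = 3^2 (b=3); 3→4: 4^2 = 16; 16−1 = 15
i=1: 15 = 3·4 + 3 (b=4); 4→5: 3·5 + 3 = 18; 18−1 = 17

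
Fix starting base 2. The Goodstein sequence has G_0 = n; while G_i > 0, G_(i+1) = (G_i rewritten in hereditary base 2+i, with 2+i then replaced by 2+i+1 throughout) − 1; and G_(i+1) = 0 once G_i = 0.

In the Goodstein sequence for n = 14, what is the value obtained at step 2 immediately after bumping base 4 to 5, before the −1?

[0] 14 ≡ 2^(2 + 1) + 2^2 + 2 (base 2). Lift 3: 111. −1: 110.
[1] 110 ≡ 3^(3 + 1) + 3^3 + 2 (base 3). Lift 4: 1282. −1: 1281.

18751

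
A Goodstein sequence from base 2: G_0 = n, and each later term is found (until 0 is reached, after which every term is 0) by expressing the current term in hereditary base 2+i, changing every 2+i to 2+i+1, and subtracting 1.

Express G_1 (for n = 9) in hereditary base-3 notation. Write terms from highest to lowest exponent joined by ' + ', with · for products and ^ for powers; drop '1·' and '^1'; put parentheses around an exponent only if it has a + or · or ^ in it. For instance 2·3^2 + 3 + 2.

[0] 9 ≡ 2^(2 + 1) + 1 (base 2). Lift 3: 82. −1: 81.
[1] 81 ≡ 3^(3 + 1) (base 3). Lift 4: 1024. −1: 1023.

3^(3 + 1)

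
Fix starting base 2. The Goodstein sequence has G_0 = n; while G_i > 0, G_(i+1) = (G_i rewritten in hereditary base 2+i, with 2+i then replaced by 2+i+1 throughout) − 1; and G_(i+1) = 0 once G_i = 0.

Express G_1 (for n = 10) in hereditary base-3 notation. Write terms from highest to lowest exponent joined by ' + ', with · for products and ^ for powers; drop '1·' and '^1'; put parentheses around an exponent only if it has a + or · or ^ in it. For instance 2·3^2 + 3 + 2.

3^(3 + 1) + 2

G_0 = 10. HB_2(10) = 2^(2 + 1) + 2. Bump = 84. G_1 = 83.
G_1 = 83. HB_3(83) = 3^(3 + 1) + 2. Bump = 1026. G_2 = 1025.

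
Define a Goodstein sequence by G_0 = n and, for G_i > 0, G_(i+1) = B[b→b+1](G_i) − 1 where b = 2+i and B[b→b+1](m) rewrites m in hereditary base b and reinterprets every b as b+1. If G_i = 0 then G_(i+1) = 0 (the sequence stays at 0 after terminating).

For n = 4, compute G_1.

i=0: 4 = 2^2 (b=2); 2→3: 3^3 = 27; 27−1 = 26
i=1: 26 = 2·3^2 + 2·3 + 2 (b=3); 3→4: 2·4^2 + 2·4 + 2 = 42; 42−1 = 41

26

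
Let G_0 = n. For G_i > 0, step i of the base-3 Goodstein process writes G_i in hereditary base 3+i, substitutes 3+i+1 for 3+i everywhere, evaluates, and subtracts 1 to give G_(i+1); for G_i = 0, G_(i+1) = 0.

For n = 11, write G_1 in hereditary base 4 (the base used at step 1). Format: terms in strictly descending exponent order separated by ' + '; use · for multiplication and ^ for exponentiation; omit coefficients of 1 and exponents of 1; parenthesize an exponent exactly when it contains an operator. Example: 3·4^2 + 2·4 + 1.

G_0=11  [base 3] 3^2 + 2  →[3↦4]→  4^2 + 2 = 18  −1 ⇒ G_1=17
G_1=17  [base 4] 4^2 + 1  →[4↦5]→  5^2 + 1 = 26  −1 ⇒ G_2=25

4^2 + 1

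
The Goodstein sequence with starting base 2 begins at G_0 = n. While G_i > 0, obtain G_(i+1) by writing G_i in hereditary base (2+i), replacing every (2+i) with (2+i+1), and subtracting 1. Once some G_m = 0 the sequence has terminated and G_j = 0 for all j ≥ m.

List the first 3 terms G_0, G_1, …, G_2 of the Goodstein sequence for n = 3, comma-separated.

3, 3, 3

G_0=3  [base 2] 2 + 1  →[2↦3]→  3 + 1 = 4  −1 ⇒ G_1=3
G_1=3  [base 3] 3  →[3↦4]→  4 = 4  −1 ⇒ G_2=3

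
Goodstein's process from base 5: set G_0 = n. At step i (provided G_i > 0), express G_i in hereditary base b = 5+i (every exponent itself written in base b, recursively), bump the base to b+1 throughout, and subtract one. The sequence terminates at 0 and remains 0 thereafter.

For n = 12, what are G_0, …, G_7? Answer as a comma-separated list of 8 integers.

12, 13, 14, 15, 15, 15, 15, 15

G_0=12  [base 5] 2·5 + 2  →[5↦6]→  2·6 + 2 = 14  −1 ⇒ G_1=13
G_1=13  [base 6] 2·6 + 1  →[6↦7]→  2·7 + 1 = 15  −1 ⇒ G_2=14
G_2=14  [base 7] 2·7  →[7↦8]→  2·8 = 16  −1 ⇒ G_3=15
G_3=15  [base 8] 8 + 7  →[8↦9]→  9 + 7 = 16  −1 ⇒ G_4=15
G_4=15  [base 9] 9 + 6  →[9↦10]→  10 + 6 = 16  −1 ⇒ G_5=15
G_5=15  [base 10] 10 + 5  →[10↦11]→  11 + 5 = 16  −1 ⇒ G_6=15
G_6=15  [base 11] 11 + 4  →[11↦12]→  12 + 4 = 16  −1 ⇒ G_7=15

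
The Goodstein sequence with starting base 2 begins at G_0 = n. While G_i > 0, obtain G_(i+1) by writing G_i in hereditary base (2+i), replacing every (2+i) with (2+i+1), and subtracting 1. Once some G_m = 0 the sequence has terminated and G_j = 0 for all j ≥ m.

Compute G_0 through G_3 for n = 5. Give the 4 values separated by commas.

5, 27, 255, 467

(0) 5|_2 = 2^2 + 1 ↦ 3^3 + 1|_3 = 28 ⇒ 27
(1) 27|_3 = 3^3 ↦ 4^4|_4 = 256 ⇒ 255
(2) 255|_4 = 3·4^3 + 3·4^2 + 3·4 + 3 ↦ 3·5^3 + 3·5^2 + 3·5 + 3|_5 = 468 ⇒ 467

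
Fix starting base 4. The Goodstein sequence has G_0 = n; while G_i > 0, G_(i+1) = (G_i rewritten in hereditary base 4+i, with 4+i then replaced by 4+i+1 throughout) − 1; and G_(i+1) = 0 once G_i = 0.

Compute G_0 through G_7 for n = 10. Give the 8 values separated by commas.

10, 11, 12, 13, 13, 13, 13, 13

step 0: 10 = 2·4 + 2; sub 5 for 4: 2·5 + 2; = 12; G_1 = 12−1 = 11
step 1: 11 = 2·5 + 1; sub 6 for 5: 2·6 + 1; = 13; G_2 = 13−1 = 12
step 2: 12 = 2·6; sub 7 for 6: 2·7; = 14; G_3 = 14−1 = 13
step 3: 13 = 7 + 6; sub 8 for 7: 8 + 6; = 14; G_4 = 14−1 = 13
step 4: 13 = 8 + 5; sub 9 for 8: 9 + 5; = 14; G_5 = 14−1 = 13
step 5: 13 = 9 + 4; sub 10 for 9: 10 + 4; = 14; G_6 = 14−1 = 13
step 6: 13 = 10 + 3; sub 11 for 10: 11 + 3; = 14; G_7 = 14−1 = 13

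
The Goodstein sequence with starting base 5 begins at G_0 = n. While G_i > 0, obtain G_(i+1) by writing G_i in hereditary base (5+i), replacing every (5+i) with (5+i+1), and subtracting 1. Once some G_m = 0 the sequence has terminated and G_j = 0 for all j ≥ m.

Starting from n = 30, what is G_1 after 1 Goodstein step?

41

i=0: 30 = 5^2 + 5 (b=5); 5→6: 6^2 + 6 = 42; 42−1 = 41
i=1: 41 = 6^2 + 5 (b=6); 6→7: 7^2 + 5 = 54; 54−1 = 53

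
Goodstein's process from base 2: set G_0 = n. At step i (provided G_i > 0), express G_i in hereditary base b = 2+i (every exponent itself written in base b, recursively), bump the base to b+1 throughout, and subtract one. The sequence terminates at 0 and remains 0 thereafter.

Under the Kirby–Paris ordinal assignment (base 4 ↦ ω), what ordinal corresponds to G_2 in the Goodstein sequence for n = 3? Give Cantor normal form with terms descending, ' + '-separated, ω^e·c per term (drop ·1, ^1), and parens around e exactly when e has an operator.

3

[0] 3 ≡ 2 + 1 (base 2). Lift 3: 4. −1: 3.
[1] 3 ≡ 3 (base 3). Lift 4: 4. −1: 3.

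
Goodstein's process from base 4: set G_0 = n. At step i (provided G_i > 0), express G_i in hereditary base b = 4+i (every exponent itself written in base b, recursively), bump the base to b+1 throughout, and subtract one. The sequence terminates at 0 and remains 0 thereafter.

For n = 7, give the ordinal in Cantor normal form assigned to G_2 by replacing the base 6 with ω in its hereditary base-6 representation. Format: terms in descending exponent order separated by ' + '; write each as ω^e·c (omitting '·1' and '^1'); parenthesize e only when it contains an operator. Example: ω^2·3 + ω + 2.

ω + 1

G_0 = 7. HB_4(7) = 4 + 3. Bump = 8. G_1 = 7.
G_1 = 7. HB_5(7) = 5 + 2. Bump = 8. G_2 = 7.
G_2 = 7. HB_6(7) = 6 + 1. Bump = 8. G_3 = 7.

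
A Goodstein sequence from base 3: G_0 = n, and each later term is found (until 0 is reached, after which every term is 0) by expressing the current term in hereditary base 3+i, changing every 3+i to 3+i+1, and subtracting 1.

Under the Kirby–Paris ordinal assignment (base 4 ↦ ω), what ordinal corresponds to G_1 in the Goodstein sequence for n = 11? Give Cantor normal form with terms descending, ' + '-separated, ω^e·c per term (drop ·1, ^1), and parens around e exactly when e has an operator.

ω^2 + 1

G_0=11  [base 3] 3^2 + 2  →[3↦4]→  4^2 + 2 = 18  −1 ⇒ G_1=17
G_1=17  [base 4] 4^2 + 1  →[4↦5]→  5^2 + 1 = 26  −1 ⇒ G_2=25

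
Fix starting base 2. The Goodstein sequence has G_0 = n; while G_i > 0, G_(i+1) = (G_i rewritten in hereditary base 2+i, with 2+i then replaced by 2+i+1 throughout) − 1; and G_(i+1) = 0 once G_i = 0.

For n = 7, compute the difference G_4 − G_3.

43530

i=0: 7 = 2^2 + 2 + 1 (b=2); 2→3: 3^3 + 3 + 1 = 31; 31−1 = 30
i=1: 30 = 3^3 + 3 (b=3); 3→4: 4^4 + 4 = 260; 260−1 = 259
i=2: 259 = 4^4 + 3 (b=4); 4→5: 5^5 + 3 = 3128; 3128−1 = 3127
i=3: 3127 = 5^5 + 2 (b=5); 5→6: 6^6 + 2 = 46658; 46658−1 = 46657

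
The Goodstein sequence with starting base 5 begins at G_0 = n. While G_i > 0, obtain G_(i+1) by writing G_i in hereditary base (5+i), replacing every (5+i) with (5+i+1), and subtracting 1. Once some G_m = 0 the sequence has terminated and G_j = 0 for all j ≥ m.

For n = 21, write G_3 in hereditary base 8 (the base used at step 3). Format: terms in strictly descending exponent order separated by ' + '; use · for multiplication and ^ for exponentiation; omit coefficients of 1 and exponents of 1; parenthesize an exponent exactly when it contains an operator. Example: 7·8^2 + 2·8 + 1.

3·8 + 5

G_0 = 21. HB_5(21) = 4·5 + 1. Bump = 25. G_1 = 24.
G_1 = 24. HB_6(24) = 4·6. Bump = 28. G_2 = 27.
G_2 = 27. HB_7(27) = 3·7 + 6. Bump = 30. G_3 = 29.
G_3 = 29. HB_8(29) = 3·8 + 5. Bump = 32. G_4 = 31.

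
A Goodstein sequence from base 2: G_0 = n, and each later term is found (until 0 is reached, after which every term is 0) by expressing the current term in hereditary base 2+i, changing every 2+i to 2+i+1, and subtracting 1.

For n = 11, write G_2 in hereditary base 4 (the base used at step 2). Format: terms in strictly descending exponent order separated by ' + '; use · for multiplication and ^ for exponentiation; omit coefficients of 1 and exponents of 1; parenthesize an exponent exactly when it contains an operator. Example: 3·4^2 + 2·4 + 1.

[0] 11 ≡ 2^(2 + 1) + 2 + 1 (base 2). Lift 3: 85. −1: 84.
[1] 84 ≡ 3^(3 + 1) + 3 (base 3). Lift 4: 1028. −1: 1027.
[2] 1027 ≡ 4^(4 + 1) + 3 (base 4). Lift 5: 15628. −1: 15627.

4^(4 + 1) + 3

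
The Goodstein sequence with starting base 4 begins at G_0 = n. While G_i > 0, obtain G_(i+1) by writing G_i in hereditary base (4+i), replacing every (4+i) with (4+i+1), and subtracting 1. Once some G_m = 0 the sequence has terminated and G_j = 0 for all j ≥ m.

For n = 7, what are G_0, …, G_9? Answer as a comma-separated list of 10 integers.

7, 7, 7, 7, 7, 6, 5, 4, 3, 2

G_0 = 7. HB_4(7) = 4 + 3. Bump = 8. G_1 = 7.
G_1 = 7. HB_5(7) = 5 + 2. Bump = 8. G_2 = 7.
G_2 = 7. HB_6(7) = 6 + 1. Bump = 8. G_3 = 7.
G_3 = 7. HB_7(7) = 7. Bump = 8. G_4 = 7.
G_4 = 7. HB_8(7) = 7. Bump = 7. G_5 = 6.
G_5 = 6. HB_9(6) = 6. Bump = 6. G_6 = 5.
G_6 = 5. HB_10(5) = 5. Bump = 5. G_7 = 4.
G_7 = 4. HB_11(4) = 4. Bump = 4. G_8 = 3.
G_8 = 3. HB_12(3) = 3. Bump = 3. G_9 = 2.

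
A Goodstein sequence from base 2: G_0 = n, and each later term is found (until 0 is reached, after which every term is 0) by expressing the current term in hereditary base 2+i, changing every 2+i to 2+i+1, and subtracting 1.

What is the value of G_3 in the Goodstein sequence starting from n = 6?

base 2: 6 = 2^2 + 2; at 3: 3^3 + 3 = 30; next = 29
base 3: 29 = 3^3 + 2; at 4: 4^4 + 2 = 258; next = 257
base 4: 257 = 4^4 + 1; at 5: 5^5 + 1 = 3126; next = 3125
base 5: 3125 = 5^5; at 6: 6^6 = 46656; next = 46655

3125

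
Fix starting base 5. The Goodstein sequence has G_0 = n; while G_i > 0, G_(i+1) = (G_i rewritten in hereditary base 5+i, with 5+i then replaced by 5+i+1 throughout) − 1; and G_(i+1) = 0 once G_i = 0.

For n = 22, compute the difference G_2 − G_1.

[0] 22 ≡ 4·5 + 2 (base 5). Lift 6: 26. −1: 25.
[1] 25 ≡ 4·6 + 1 (base 6). Lift 7: 29. −1: 28.

3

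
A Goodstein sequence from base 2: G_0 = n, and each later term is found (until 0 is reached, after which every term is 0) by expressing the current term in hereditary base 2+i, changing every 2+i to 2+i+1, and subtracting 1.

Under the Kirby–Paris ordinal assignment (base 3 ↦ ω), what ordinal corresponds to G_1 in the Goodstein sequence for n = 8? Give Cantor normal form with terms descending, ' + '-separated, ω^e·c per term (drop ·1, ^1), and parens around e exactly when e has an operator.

ω^ω·2 + ω^2·2 + ω·2 + 2

G_0 = 8. HB_2(8) = 2^(2 + 1). Bump = 81. G_1 = 80.
G_1 = 80. HB_3(80) = 2·3^3 + 2·3^2 + 2·3 + 2. Bump = 554. G_2 = 553.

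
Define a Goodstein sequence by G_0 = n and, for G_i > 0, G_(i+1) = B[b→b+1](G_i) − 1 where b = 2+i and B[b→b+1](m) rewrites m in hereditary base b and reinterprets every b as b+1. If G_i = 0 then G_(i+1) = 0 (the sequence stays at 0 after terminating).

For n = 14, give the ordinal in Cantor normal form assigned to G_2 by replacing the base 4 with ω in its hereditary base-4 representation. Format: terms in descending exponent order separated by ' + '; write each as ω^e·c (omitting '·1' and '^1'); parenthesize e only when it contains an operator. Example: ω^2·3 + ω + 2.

[0] 14 ≡ 2^(2 + 1) + 2^2 + 2 (base 2). Lift 3: 111. −1: 110.
[1] 110 ≡ 3^(3 + 1) + 3^3 + 2 (base 3). Lift 4: 1282. −1: 1281.
[2] 1281 ≡ 4^(4 + 1) + 4^4 + 1 (base 4). Lift 5: 18751. −1: 18750.

ω^(ω + 1) + ω^ω + 1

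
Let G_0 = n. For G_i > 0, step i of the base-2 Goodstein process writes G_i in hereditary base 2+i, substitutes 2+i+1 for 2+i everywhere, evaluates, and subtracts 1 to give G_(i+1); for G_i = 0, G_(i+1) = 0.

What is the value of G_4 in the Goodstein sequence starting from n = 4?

83

G_0 = 4. HB_2(4) = 2^2. Bump = 27. G_1 = 26.
G_1 = 26. HB_3(26) = 2·3^2 + 2·3 + 2. Bump = 42. G_2 = 41.
G_2 = 41. HB_4(41) = 2·4^2 + 2·4 + 1. Bump = 61. G_3 = 60.
G_3 = 60. HB_5(60) = 2·5^2 + 2·5. Bump = 84. G_4 = 83.
G_4 = 83. HB_6(83) = 2·6^2 + 6 + 5. Bump = 110. G_5 = 109.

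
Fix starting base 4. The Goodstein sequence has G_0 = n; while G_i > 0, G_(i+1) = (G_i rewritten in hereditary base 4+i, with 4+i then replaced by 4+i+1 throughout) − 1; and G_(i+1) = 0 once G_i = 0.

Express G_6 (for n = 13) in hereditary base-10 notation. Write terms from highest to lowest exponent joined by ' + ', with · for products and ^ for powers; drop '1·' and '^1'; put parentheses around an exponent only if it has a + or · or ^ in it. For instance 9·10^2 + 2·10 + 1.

2·10 + 1

(0) 13|_4 = 3·4 + 1 ↦ 3·5 + 1|_5 = 16 ⇒ 15
(1) 15|_5 = 3·5 ↦ 3·6|_6 = 18 ⇒ 17
(2) 17|_6 = 2·6 + 5 ↦ 2·7 + 5|_7 = 19 ⇒ 18
(3) 18|_7 = 2·7 + 4 ↦ 2·8 + 4|_8 = 20 ⇒ 19
(4) 19|_8 = 2·8 + 3 ↦ 2·9 + 3|_9 = 21 ⇒ 20
(5) 20|_9 = 2·9 + 2 ↦ 2·10 + 2|_10 = 22 ⇒ 21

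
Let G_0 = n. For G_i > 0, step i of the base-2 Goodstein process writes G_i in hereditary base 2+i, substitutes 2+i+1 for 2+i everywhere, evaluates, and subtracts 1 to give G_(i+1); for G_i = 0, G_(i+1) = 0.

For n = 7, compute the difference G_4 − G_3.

7 —HB2→ 2^2 + 2 + 1 —bump→ 3^3 + 3 + 1 = 31 —(−1)→ 30
30 —HB3→ 3^3 + 3 —bump→ 4^4 + 4 = 260 —(−1)→ 259
259 —HB4→ 4^4 + 3 —bump→ 5^5 + 3 = 3128 —(−1)→ 3127
3127 —HB5→ 5^5 + 2 —bump→ 6^6 + 2 = 46658 —(−1)→ 46657

43530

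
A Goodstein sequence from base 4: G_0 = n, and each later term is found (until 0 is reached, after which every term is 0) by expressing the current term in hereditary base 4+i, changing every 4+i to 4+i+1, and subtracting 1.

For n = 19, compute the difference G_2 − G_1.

10

G_0 = 19. HB_4(19) = 4^2 + 3. Bump = 28. G_1 = 27.
G_1 = 27. HB_5(27) = 5^2 + 2. Bump = 38. G_2 = 37.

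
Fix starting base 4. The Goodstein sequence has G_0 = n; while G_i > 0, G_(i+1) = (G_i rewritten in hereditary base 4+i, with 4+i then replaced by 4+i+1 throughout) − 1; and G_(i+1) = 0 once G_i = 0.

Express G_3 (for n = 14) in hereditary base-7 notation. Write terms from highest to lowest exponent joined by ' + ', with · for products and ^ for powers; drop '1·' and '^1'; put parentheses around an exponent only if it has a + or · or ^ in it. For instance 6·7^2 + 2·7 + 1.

2·7 + 6

G_0=14  [base 4] 3·4 + 2  →[4↦5]→  3·5 + 2 = 17  −1 ⇒ G_1=16
G_1=16  [base 5] 3·5 + 1  →[5↦6]→  3·6 + 1 = 19  −1 ⇒ G_2=18
G_2=18  [base 6] 3·6  →[6↦7]→  3·7 = 21  −1 ⇒ G_3=20
G_3=20  [base 7] 2·7 + 6  →[7↦8]→  2·8 + 6 = 22  −1 ⇒ G_4=21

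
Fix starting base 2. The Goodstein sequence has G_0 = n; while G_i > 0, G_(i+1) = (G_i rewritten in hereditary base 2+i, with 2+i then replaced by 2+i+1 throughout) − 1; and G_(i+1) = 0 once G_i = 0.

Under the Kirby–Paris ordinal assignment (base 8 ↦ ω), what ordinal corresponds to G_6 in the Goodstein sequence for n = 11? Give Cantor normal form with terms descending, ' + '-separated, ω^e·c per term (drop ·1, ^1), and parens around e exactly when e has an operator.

i=0: 11 = 2^(2 + 1) + 2 + 1 (b=2); 2→3: 3^(3 + 1) + 3 + 1 = 85; 85−1 = 84
i=1: 84 = 3^(3 + 1) + 3 (b=3); 3→4: 4^(4 + 1) + 4 = 1028; 1028−1 = 1027
i=2: 1027 = 4^(4 + 1) + 3 (b=4); 4→5: 5^(5 + 1) + 3 = 15628; 15628−1 = 15627
i=3: 15627 = 5^(5 + 1) + 2 (b=5); 5→6: 6^(6 + 1) + 2 = 279938; 279938−1 = 279937
i=4: 279937 = 6^(6 + 1) + 1 (b=6); 6→7: 7^(7 + 1) + 1 = 5764802; 5764802−1 = 5764801
i=5: 5764801 = 7^(7 + 1) (b=7); 7→8: 8^(8 + 1) = 134217728; 134217728−1 = 134217727
i=6: 134217727 = 7·8^8 + 7·8^7 + 7·8^6 + 7·8^5 + 7·8^4 + 7·8^3 + 7·8^2 + 7·8 + 7 (b=8); 8→9: 7·9^9 + 7·9^7 + 7·9^6 + 7·9^5 + 7·9^4 + 7·9^3 + 7·9^2 + 7·9 + 7 = 2749609303; 2749609303−1 = 2749609302

ω^ω·7 + ω^7·7 + ω^6·7 + ω^5·7 + ω^4·7 + ω^3·7 + ω^2·7 + ω·7 + 7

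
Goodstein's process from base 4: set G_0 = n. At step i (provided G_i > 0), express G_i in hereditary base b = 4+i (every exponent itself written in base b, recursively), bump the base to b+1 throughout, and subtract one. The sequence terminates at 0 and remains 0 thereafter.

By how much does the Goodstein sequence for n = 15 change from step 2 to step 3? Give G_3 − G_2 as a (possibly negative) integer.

[0] 15 ≡ 3·4 + 3 (base 4). Lift 5: 18. −1: 17.
[1] 17 ≡ 3·5 + 2 (base 5). Lift 6: 20. −1: 19.
[2] 19 ≡ 3·6 + 1 (base 6). Lift 7: 22. −1: 21.

2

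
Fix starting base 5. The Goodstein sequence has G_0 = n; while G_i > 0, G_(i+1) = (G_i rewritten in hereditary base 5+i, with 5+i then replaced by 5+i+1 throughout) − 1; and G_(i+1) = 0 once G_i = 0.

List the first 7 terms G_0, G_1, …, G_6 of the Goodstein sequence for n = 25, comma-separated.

G_0=25  [base 5] 5^2  →[5↦6]→  6^2 = 36  −1 ⇒ G_1=35
G_1=35  [base 6] 5·6 + 5  →[6↦7]→  5·7 + 5 = 40  −1 ⇒ G_2=39
G_2=39  [base 7] 5·7 + 4  →[7↦8]→  5·8 + 4 = 44  −1 ⇒ G_3=43
G_3=43  [base 8] 5·8 + 3  →[8↦9]→  5·9 + 3 = 48  −1 ⇒ G_4=47
G_4=47  [base 9] 5·9 + 2  →[9↦10]→  5·10 + 2 = 52  −1 ⇒ G_5=51
G_5=51  [base 10] 5·10 + 1  →[10↦11]→  5·11 + 1 = 56  −1 ⇒ G_6=55

25, 35, 39, 43, 47, 51, 55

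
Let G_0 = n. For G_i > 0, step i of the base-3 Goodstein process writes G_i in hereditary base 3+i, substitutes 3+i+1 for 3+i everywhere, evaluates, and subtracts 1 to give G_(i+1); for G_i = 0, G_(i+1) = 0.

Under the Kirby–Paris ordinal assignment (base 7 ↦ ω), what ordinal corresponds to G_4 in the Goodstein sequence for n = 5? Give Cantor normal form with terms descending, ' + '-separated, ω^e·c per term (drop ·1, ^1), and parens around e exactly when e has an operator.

step 0: 5 = 3 + 2; sub 4 for 3: 4 + 2; = 6; G_1 = 6−1 = 5
step 1: 5 = 4 + 1; sub 5 for 4: 5 + 1; = 6; G_2 = 6−1 = 5
step 2: 5 = 5; sub 6 for 5: 6; = 6; G_3 = 6−1 = 5
step 3: 5 = 5; sub 7 for 6: 5; = 5; G_4 = 5−1 = 4
step 4: 4 = 4; sub 8 for 7: 4; = 4; G_5 = 4−1 = 3

4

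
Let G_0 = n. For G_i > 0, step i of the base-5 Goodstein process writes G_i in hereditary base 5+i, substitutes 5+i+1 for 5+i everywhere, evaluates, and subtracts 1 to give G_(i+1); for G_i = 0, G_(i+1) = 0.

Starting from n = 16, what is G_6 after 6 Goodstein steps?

24

G_0 = 16. HB_5(16) = 3·5 + 1. Bump = 19. G_1 = 18.
G_1 = 18. HB_6(18) = 3·6. Bump = 21. G_2 = 20.
G_2 = 20. HB_7(20) = 2·7 + 6. Bump = 22. G_3 = 21.
G_3 = 21. HB_8(21) = 2·8 + 5. Bump = 23. G_4 = 22.
G_4 = 22. HB_9(22) = 2·9 + 4. Bump = 24. G_5 = 23.
G_5 = 23. HB_10(23) = 2·10 + 3. Bump = 25. G_6 = 24.
G_6 = 24. HB_11(24) = 2·11 + 2. Bump = 26. G_7 = 25.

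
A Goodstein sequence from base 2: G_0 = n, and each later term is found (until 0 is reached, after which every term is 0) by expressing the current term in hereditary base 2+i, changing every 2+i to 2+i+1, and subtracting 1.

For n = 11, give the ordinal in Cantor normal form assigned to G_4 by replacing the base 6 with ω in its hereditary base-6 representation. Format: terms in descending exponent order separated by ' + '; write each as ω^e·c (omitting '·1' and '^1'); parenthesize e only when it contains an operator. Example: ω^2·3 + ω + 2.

G_0 = 11. HB_2(11) = 2^(2 + 1) + 2 + 1. Bump = 85. G_1 = 84.
G_1 = 84. HB_3(84) = 3^(3 + 1) + 3. Bump = 1028. G_2 = 1027.
G_2 = 1027. HB_4(1027) = 4^(4 + 1) + 3. Bump = 15628. G_3 = 15627.
G_3 = 15627. HB_5(15627) = 5^(5 + 1) + 2. Bump = 279938. G_4 = 279937.
G_4 = 279937. HB_6(279937) = 6^(6 + 1) + 1. Bump = 5764802. G_5 = 5764801.

ω^(ω + 1) + 1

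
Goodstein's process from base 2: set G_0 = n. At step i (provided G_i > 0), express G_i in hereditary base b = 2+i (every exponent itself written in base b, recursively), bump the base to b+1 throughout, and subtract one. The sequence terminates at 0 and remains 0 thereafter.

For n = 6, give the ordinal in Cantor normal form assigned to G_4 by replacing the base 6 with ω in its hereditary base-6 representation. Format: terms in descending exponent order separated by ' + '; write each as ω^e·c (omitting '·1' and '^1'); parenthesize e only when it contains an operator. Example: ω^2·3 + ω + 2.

ω^5·5 + ω^4·5 + ω^3·5 + ω^2·5 + ω·5 + 5

G_0=6  [base 2] 2^2 + 2  →[2↦3]→  3^3 + 3 = 30  −1 ⇒ G_1=29
G_1=29  [base 3] 3^3 + 2  →[3↦4]→  4^4 + 2 = 258  −1 ⇒ G_2=257
G_2=257  [base 4] 4^4 + 1  →[4↦5]→  5^5 + 1 = 3126  −1 ⇒ G_3=3125
G_3=3125  [base 5] 5^5  →[5↦6]→  6^6 = 46656  −1 ⇒ G_4=46655
G_4=46655  [base 6] 5·6^5 + 5·6^4 + 5·6^3 + 5·6^2 + 5·6 + 5  →[6↦7]→  5·7^5 + 5·7^4 + 5·7^3 + 5·7^2 + 5·7 + 5 = 98040  −1 ⇒ G_5=98039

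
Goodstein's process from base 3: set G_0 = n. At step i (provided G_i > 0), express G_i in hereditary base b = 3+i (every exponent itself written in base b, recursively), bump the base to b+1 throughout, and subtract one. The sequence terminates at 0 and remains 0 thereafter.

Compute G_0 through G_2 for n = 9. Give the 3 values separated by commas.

G_0=9  [base 3] 3^2  →[3↦4]→  4^2 = 16  −1 ⇒ G_1=15
G_1=15  [base 4] 3·4 + 3  →[4↦5]→  3·5 + 3 = 18  −1 ⇒ G_2=17

9, 15, 17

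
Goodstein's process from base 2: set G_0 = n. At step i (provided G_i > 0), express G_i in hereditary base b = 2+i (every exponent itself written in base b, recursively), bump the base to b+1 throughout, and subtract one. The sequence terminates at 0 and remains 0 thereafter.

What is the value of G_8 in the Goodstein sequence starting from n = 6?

555551

i=0: 6 = 2^2 + 2 (b=2); 2→3: 3^3 + 3 = 30; 30−1 = 29
i=1: 29 = 3^3 + 2 (b=3); 3→4: 4^4 + 2 = 258; 258−1 = 257
i=2: 257 = 4^4 + 1 (b=4); 4→5: 5^5 + 1 = 3126; 3126−1 = 3125
i=3: 3125 = 5^5 (b=5); 5→6: 6^6 = 46656; 46656−1 = 46655
i=4: 46655 = 5·6^5 + 5·6^4 + 5·6^3 + 5·6^2 + 5·6 + 5 (b=6); 6→7: 5·7^5 + 5·7^4 + 5·7^3 + 5·7^2 + 5·7 + 5 = 98040; 98040−1 = 98039
i=5: 98039 = 5·7^5 + 5·7^4 + 5·7^3 + 5·7^2 + 5·7 + 4 (b=7); 7→8: 5·8^5 + 5·8^4 + 5·8^3 + 5·8^2 + 5·8 + 4 = 187244; 187244−1 = 187243
i=6: 187243 = 5·8^5 + 5·8^4 + 5·8^3 + 5·8^2 + 5·8 + 3 (b=8); 8→9: 5·9^5 + 5·9^4 + 5·9^3 + 5·9^2 + 5·9 + 3 = 332148; 332148−1 = 332147
i=7: 332147 = 5·9^5 + 5·9^4 + 5·9^3 + 5·9^2 + 5·9 + 2 (b=9); 9→10: 5·10^5 + 5·10^4 + 5·10^3 + 5·10^2 + 5·10 + 2 = 555552; 555552−1 = 555551
i=8: 555551 = 5·10^5 + 5·10^4 + 5·10^3 + 5·10^2 + 5·10 + 1 (b=10); 10→11: 5·11^5 + 5·11^4 + 5·11^3 + 5·11^2 + 5·11 + 1 = 885776; 885776−1 = 885775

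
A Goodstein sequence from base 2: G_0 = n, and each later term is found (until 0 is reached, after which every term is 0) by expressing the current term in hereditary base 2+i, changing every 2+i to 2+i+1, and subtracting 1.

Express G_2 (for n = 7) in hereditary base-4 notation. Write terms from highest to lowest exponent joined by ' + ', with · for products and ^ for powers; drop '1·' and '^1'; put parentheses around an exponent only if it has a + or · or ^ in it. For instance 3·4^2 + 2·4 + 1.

(0) 7|_2 = 2^2 + 2 + 1 ↦ 3^3 + 3 + 1|_3 = 31 ⇒ 30
(1) 30|_3 = 3^3 + 3 ↦ 4^4 + 4|_4 = 260 ⇒ 259
(2) 259|_4 = 4^4 + 3 ↦ 5^5 + 3|_5 = 3128 ⇒ 3127

4^4 + 3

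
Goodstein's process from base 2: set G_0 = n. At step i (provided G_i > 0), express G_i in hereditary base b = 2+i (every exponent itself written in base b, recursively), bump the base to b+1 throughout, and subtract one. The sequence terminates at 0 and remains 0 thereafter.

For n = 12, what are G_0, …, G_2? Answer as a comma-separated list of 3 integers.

(0) 12|_2 = 2^(2 + 1) + 2^2 ↦ 3^(3 + 1) + 3^3|_3 = 108 ⇒ 107
(1) 107|_3 = 3^(3 + 1) + 2·3^2 + 2·3 + 2 ↦ 4^(4 + 1) + 2·4^2 + 2·4 + 2|_4 = 1066 ⇒ 1065

12, 107, 1065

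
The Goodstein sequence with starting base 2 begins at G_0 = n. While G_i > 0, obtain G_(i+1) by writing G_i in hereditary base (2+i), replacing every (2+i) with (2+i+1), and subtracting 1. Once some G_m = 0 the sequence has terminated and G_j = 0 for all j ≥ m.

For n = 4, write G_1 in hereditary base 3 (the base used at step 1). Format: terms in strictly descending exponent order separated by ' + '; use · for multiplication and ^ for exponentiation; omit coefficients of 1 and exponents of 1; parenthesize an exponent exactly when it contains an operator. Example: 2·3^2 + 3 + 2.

G_0=4  [base 2] 2^2  →[2↦3]→  3^3 = 27  −1 ⇒ G_1=26
G_1=26  [base 3] 2·3^2 + 2·3 + 2  →[3↦4]→  2·4^2 + 2·4 + 2 = 42  −1 ⇒ G_2=41

2·3^2 + 2·3 + 2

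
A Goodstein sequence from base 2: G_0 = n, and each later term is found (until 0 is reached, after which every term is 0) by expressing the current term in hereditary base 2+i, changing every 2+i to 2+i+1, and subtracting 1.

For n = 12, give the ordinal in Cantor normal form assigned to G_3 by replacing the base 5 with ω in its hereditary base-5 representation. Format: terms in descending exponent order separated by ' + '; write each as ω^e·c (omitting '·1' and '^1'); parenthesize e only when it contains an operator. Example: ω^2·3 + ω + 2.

G_0=12  [base 2] 2^(2 + 1) + 2^2  →[2↦3]→  3^(3 + 1) + 3^3 = 108  −1 ⇒ G_1=107
G_1=107  [base 3] 3^(3 + 1) + 2·3^2 + 2·3 + 2  →[3↦4]→  4^(4 + 1) + 2·4^2 + 2·4 + 2 = 1066  −1 ⇒ G_2=1065
G_2=1065  [base 4] 4^(4 + 1) + 2·4^2 + 2·4 + 1  →[4↦5]→  5^(5 + 1) + 2·5^2 + 2·5 + 1 = 15686  −1 ⇒ G_3=15685
G_3=15685  [base 5] 5^(5 + 1) + 2·5^2 + 2·5  →[5↦6]→  6^(6 + 1) + 2·6^2 + 2·6 = 280020  −1 ⇒ G_4=280019

ω^(ω + 1) + ω^2·2 + ω·2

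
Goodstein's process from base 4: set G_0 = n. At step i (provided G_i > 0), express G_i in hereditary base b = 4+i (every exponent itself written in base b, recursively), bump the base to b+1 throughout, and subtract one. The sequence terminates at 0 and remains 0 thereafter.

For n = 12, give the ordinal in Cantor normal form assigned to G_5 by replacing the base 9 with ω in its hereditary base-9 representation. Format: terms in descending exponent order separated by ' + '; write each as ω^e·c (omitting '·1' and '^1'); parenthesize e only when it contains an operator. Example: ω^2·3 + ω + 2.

G_0 = 12. HB_4(12) = 3·4. Bump = 15. G_1 = 14.
G_1 = 14. HB_5(14) = 2·5 + 4. Bump = 16. G_2 = 15.
G_2 = 15. HB_6(15) = 2·6 + 3. Bump = 17. G_3 = 16.
G_3 = 16. HB_7(16) = 2·7 + 2. Bump = 18. G_4 = 17.
G_4 = 17. HB_8(17) = 2·8 + 1. Bump = 19. G_5 = 18.
G_5 = 18. HB_9(18) = 2·9. Bump = 20. G_6 = 19.

ω·2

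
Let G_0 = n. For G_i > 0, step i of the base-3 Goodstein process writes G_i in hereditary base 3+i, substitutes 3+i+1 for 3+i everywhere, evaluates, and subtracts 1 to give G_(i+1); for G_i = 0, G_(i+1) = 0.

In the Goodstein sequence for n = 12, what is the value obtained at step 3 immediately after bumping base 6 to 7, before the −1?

50

G_0 = 12. HB_3(12) = 3^2 + 3. Bump = 20. G_1 = 19.
G_1 = 19. HB_4(19) = 4^2 + 3. Bump = 28. G_2 = 27.
G_2 = 27. HB_5(27) = 5^2 + 2. Bump = 38. G_3 = 37.
G_3 = 37. HB_6(37) = 6^2 + 1. Bump = 50. G_4 = 49.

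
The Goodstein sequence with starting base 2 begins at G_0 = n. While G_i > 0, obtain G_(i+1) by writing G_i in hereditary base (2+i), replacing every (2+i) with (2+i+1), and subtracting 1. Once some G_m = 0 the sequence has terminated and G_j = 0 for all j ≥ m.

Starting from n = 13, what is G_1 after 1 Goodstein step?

108

(0) 13|_2 = 2^(2 + 1) + 2^2 + 1 ↦ 3^(3 + 1) + 3^3 + 1|_3 = 109 ⇒ 108
(1) 108|_3 = 3^(3 + 1) + 3^3 ↦ 4^(4 + 1) + 4^4|_4 = 1280 ⇒ 1279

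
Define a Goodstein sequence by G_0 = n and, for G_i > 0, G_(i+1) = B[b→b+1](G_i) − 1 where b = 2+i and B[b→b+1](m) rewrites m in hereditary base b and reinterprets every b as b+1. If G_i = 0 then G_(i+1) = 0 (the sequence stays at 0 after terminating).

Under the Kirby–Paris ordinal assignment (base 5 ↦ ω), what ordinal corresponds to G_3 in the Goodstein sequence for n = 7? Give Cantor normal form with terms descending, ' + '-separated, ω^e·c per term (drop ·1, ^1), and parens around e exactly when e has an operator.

7 —HB2→ 2^2 + 2 + 1 —bump→ 3^3 + 3 + 1 = 31 —(−1)→ 30
30 —HB3→ 3^3 + 3 —bump→ 4^4 + 4 = 260 —(−1)→ 259
259 —HB4→ 4^4 + 3 —bump→ 5^5 + 3 = 3128 —(−1)→ 3127
3127 —HB5→ 5^5 + 2 —bump→ 6^6 + 2 = 46658 —(−1)→ 46657

ω^ω + 2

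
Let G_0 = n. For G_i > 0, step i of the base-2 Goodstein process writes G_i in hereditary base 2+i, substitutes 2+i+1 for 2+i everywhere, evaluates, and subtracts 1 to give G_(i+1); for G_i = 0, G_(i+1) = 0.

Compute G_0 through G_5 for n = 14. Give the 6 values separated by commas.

14, 110, 1281, 18750, 326591, 5862840

14 —HB2→ 2^(2 + 1) + 2^2 + 2 —bump→ 3^(3 + 1) + 3^3 + 3 = 111 —(−1)→ 110
110 —HB3→ 3^(3 + 1) + 3^3 + 2 —bump→ 4^(4 + 1) + 4^4 + 2 = 1282 —(−1)→ 1281
1281 —HB4→ 4^(4 + 1) + 4^4 + 1 —bump→ 5^(5 + 1) + 5^5 + 1 = 18751 —(−1)→ 18750
18750 —HB5→ 5^(5 + 1) + 5^5 —bump→ 6^(6 + 1) + 6^6 = 326592 —(−1)→ 326591
326591 —HB6→ 6^(6 + 1) + 5·6^5 + 5·6^4 + 5·6^3 + 5·6^2 + 5·6 + 5 —bump→ 7^(7 + 1) + 5·7^5 + 5·7^4 + 5·7^3 + 5·7^2 + 5·7 + 5 = 5862841 —(−1)→ 5862840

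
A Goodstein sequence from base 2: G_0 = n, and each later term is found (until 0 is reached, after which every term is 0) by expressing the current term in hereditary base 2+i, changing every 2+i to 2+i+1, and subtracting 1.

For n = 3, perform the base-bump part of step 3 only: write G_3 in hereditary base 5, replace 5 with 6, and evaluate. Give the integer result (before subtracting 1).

i=0: 3 = 2 + 1 (b=2); 2→3: 3 + 1 = 4; 4−1 = 3
i=1: 3 = 3 (b=3); 3→4: 4 = 4; 4−1 = 3
i=2: 3 = 3 (b=4); 4→5: 3 = 3; 3−1 = 2
i=3: 2 = 2 (b=5); 5→6: 2 = 2; 2−1 = 1

2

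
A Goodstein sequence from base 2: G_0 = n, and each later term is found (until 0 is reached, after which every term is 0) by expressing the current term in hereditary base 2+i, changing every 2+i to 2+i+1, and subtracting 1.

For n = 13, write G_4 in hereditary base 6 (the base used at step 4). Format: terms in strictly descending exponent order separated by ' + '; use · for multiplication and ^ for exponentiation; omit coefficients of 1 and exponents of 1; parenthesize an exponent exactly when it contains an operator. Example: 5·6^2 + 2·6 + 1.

step 0: 13 = 2^(2 + 1) + 2^2 + 1; sub 3 for 2: 3^(3 + 1) + 3^3 + 1; = 109; G_1 = 109−1 = 108
step 1: 108 = 3^(3 + 1) + 3^3; sub 4 for 3: 4^(4 + 1) + 4^4; = 1280; G_2 = 1280−1 = 1279
step 2: 1279 = 4^(4 + 1) + 3·4^3 + 3·4^2 + 3·4 + 3; sub 5 for 4: 5^(5 + 1) + 3·5^3 + 3·5^2 + 3·5 + 3; = 16093; G_3 = 16093−1 = 16092
step 3: 16092 = 5^(5 + 1) + 3·5^3 + 3·5^2 + 3·5 + 2; sub 6 for 5: 6^(6 + 1) + 3·6^3 + 3·6^2 + 3·6 + 2; = 280712; G_4 = 280712−1 = 280711

6^(6 + 1) + 3·6^3 + 3·6^2 + 3·6 + 1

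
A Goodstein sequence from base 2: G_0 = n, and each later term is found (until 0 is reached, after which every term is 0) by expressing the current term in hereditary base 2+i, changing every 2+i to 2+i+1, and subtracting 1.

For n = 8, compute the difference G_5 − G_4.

G_0 = 8. HB_2(8) = 2^(2 + 1). Bump = 81. G_1 = 80.
G_1 = 80. HB_3(80) = 2·3^3 + 2·3^2 + 2·3 + 2. Bump = 554. G_2 = 553.
G_2 = 553. HB_4(553) = 2·4^4 + 2·4^2 + 2·4 + 1. Bump = 6311. G_3 = 6310.
G_3 = 6310. HB_5(6310) = 2·5^5 + 2·5^2 + 2·5. Bump = 93396. G_4 = 93395.
G_4 = 93395. HB_6(93395) = 2·6^6 + 2·6^2 + 6 + 5. Bump = 1647196. G_5 = 1647195.

1553800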